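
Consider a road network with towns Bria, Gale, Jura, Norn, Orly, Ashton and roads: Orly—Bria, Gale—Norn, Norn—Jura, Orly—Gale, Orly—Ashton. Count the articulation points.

Removing Gale increases the component count from 1 to 2, so Gale is a cut vertex.
Removing Norn increases the component count from 1 to 2, so Norn is a cut vertex.
Removing Orly increases the component count from 1 to 3, so Orly is a cut vertex.
By contrast removing Bria leaves 1 component; it is not a cut vertex. No other vertex is a cut vertex either.

3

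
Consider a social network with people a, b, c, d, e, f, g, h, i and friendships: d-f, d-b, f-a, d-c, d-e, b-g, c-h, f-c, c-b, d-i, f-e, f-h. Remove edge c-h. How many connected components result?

1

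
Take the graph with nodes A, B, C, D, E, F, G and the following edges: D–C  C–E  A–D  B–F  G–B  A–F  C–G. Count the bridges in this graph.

The edges on the cycle A-D-C-G-B-F-A are not bridges since each lies on that cycle.
But removing C–E disconnects C from E — this is a bridge.

1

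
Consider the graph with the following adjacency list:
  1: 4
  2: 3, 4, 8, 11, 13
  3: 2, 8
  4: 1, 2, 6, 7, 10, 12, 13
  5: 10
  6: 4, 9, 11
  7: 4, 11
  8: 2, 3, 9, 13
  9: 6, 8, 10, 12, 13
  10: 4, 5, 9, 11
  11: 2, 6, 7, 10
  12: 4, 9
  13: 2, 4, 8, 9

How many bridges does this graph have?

The edges on the cycle 4-7-11-6-4 are not bridges since each lies on that cycle.
But removing 4-1 disconnects 4 from 1; removing 5-10 disconnects 5 from 10 — these are bridges.
That makes 2 bridges.

2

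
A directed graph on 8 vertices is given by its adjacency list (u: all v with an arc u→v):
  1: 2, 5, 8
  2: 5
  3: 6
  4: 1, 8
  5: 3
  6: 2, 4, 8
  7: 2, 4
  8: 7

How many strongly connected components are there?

1

{1, 2, 3, 4, 5, 6, 7, 8} are all mutually reachable — one SCC of size 8.
That gives 1 strongly connected component.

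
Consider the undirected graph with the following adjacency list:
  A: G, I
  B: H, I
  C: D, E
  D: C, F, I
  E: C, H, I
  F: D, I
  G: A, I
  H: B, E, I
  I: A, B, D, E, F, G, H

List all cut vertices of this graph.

I

Removing I increases the component count from 1 to 2, so I is a cut vertex.
By contrast removing A leaves 1 component; it is not a cut vertex. No other vertex is a cut vertex either.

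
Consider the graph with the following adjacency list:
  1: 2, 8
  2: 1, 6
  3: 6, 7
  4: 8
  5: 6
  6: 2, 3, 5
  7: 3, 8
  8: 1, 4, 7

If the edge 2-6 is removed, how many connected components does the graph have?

1

2 and 6 are still connected via 2-1-8-7-3-6, so the component count stays at 1.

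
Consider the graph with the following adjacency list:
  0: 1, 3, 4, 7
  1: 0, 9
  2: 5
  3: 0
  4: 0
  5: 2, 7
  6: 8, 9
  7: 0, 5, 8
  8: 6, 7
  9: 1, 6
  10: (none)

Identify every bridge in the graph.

The edges on the cycle 6-8-7-0-1-9-6 are not bridges since each lies on that cycle.
But removing 4-0 disconnects 4 from 0; removing 2-5 disconnects 2 from 5; removing 0-3 disconnects 0 from 3; removing 7-5 disconnects 7 from 5 — these are bridges.

0-3, 0-4, 2-5, 5-7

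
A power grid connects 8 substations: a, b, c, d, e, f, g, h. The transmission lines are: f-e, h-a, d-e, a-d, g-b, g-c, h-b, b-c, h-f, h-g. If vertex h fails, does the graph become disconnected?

Yes

Deleting h raises the number of components from 1 to 2, so h is a cut vertex.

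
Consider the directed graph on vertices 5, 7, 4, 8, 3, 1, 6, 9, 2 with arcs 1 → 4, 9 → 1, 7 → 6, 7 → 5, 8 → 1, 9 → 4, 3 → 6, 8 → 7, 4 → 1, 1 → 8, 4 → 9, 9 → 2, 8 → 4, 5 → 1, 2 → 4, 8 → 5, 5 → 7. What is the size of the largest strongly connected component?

{1, 2, 4, 5, 7, 8, 9} are all mutually reachable — one SCC of size 7.
{3} is an SCC by itself.
{6} is an SCC by itself.
The largest has 7 vertices.

7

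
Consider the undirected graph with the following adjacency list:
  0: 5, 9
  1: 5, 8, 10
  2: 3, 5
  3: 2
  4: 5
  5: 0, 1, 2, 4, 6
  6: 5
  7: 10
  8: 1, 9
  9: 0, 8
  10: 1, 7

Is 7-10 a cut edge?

Yes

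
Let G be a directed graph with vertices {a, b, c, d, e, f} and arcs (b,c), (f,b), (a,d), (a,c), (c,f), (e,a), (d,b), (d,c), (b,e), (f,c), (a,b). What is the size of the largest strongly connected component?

{a, b, c, d, e, f} are all mutually reachable — one SCC of size 6.
The largest has 6 vertices.

6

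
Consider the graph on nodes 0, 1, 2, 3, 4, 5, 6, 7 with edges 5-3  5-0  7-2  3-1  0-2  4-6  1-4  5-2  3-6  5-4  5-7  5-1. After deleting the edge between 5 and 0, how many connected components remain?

1

5 and 0 are still connected via 5-2-0, so the component count stays at 1.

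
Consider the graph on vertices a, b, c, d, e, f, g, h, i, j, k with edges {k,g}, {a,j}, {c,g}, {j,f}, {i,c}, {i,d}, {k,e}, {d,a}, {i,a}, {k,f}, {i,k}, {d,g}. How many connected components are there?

h is isolated — a component by itself.
b is isolated — a component by itself.
Starting from a we can reach a, c, d, e, f, g, i, j, k. That is one component of size 9.
Total: 3 components.

3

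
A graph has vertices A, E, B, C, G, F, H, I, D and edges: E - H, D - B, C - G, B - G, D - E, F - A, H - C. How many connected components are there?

I is isolated — a component by itself.
Starting from A we can reach A, F. That is one component of size 2.
Starting from B we can reach B, C, D, E, G, H. That is one component of size 6.
Total: 3 components.

3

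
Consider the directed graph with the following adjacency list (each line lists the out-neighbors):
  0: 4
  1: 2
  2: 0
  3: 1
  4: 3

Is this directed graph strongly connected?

From 4 we can reach every vertex (0, 1, 2, 3, 4), and every vertex can reach 4 (0, 1, 2, 3, 4). So the whole graph is one strongly connected component.

Yes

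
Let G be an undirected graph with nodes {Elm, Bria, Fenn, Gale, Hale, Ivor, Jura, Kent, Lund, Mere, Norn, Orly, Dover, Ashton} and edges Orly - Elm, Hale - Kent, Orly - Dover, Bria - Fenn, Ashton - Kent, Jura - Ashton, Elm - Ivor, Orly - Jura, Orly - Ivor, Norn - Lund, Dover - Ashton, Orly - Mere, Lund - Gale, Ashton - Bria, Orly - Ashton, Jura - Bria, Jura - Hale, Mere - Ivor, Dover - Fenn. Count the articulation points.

Removing Lund increases the component count from 2 to 3, so Lund is a cut vertex.
Removing Orly increases the component count from 2 to 3, so Orly is a cut vertex.
By contrast removing Ashton leaves 2 components; it is not a cut vertex. No other vertex is a cut vertex either.

2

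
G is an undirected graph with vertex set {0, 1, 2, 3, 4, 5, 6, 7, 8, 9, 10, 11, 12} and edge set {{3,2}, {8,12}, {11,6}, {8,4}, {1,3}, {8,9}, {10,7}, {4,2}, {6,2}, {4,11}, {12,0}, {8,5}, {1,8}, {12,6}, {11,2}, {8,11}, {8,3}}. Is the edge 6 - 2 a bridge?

After removing 6 - 2, the path 6-11-2 still connects them, so the edge is not a bridge.

No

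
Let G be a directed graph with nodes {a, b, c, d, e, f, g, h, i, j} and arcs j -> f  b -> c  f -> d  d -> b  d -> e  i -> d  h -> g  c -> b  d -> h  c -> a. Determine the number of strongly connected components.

{b, c} are all mutually reachable — one SCC of size 2.
{f} is an SCC by itself.
{h} is an SCC by itself.
{j} is an SCC by itself.
{d} is an SCC by itself.
(and 4 more singleton SCCs)
That gives 9 strongly connected components.

9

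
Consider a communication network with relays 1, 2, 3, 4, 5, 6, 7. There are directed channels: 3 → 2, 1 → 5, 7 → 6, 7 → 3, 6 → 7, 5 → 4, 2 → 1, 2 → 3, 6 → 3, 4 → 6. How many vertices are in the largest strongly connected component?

7

{1, 2, 3, 4, 5, 6, 7} are all mutually reachable — one SCC of size 7.
The largest has 7 vertices.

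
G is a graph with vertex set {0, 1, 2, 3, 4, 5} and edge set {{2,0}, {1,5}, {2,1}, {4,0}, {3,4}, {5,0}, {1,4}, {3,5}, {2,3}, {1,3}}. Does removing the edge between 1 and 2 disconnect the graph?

After removing 1-2, the path 1-3-2 still connects them, so the edge is not a bridge.

No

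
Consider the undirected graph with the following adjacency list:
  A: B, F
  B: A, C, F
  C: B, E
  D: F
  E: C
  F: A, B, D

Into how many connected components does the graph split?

Starting from A we can reach A, B, C, D, E, F. That is one component of size 6.
Total: 1 component.

1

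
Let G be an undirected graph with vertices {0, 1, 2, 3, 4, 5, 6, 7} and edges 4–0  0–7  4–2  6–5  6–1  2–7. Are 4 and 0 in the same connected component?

From 4 we can reach 0, 2, 4, 7, which includes 0.

Yes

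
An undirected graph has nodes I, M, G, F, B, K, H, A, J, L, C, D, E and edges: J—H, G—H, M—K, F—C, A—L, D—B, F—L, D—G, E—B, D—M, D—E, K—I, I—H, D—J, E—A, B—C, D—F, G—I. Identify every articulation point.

D

Removing D increases the component count from 1 to 2, so D is a cut vertex.
By contrast removing A leaves 1 component; it is not a cut vertex. No other vertex is a cut vertex either.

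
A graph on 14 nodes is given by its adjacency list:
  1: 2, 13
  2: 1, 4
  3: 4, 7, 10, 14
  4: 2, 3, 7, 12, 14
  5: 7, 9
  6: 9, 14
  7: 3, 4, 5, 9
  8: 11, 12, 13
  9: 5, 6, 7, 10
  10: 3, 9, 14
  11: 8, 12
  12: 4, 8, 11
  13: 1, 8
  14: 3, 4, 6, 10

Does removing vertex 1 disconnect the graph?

No

Deleting 1 leaves 1 component (was 1) (its neighbors 2, 13 remain connected to each other), so 1 is not a cut vertex.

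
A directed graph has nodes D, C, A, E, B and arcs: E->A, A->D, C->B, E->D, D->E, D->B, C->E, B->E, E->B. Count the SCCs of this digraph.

2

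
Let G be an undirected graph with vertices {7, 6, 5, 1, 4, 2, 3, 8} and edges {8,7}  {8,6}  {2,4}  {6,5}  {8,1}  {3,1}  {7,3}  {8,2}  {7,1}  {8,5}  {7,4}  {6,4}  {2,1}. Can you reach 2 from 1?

From 1 we can reach 1, 2, 3, 4, 5, 6, 7, 8, which includes 2.

Yes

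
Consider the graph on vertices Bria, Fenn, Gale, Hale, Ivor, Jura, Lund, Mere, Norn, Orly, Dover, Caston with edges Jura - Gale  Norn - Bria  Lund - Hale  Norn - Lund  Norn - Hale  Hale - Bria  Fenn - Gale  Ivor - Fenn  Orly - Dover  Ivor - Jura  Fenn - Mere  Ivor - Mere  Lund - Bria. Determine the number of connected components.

4

Caston is isolated — a component by itself.
Starting from Orly we can reach Orly, Dover. That is one component of size 2.
Starting from Bria we can reach Bria, Hale, Lund, Norn. That is one component of size 4.
Starting from Fenn we can reach Fenn, Gale, Ivor, Jura, Mere. That is one component of size 5.
Total: 4 components.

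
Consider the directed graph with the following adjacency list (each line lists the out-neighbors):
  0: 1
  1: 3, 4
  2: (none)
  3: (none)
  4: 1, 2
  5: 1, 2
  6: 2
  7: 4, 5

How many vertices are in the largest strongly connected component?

{1, 4} are all mutually reachable — one SCC of size 2.
{3} is an SCC by itself.
{2} is an SCC by itself.
{5} is an SCC by itself.
{6} is an SCC by itself.
(and 2 more singleton SCCs)
The largest has 2 vertices.

2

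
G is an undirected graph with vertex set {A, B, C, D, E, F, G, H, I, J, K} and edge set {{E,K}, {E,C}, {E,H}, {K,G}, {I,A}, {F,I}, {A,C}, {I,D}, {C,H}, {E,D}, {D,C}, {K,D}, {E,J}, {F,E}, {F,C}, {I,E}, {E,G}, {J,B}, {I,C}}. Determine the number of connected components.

1

Starting from A we can reach A, B, C, D, E, F, G, H, I, J, K. That is one component of size 11.
Total: 1 component.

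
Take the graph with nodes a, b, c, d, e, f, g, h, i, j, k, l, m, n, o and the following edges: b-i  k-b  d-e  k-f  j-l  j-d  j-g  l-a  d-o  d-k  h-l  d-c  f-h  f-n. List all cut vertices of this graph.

Removing b increases the component count from 2 to 3, so b is a cut vertex.
Removing d increases the component count from 2 to 5, so d is a cut vertex.
Removing f increases the component count from 2 to 3, so f is a cut vertex.
Likewise j, k, l are cut vertices.
By contrast removing g leaves 2 components; it is not a cut vertex. No other vertex is a cut vertex either.

b, d, f, j, k, l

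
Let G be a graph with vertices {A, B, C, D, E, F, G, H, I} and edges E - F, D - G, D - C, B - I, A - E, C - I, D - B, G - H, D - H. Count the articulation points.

2

Removing D increases the component count from 2 to 3, so D is a cut vertex.
Removing E increases the component count from 2 to 3, so E is a cut vertex.
By contrast removing B leaves 2 components; it is not a cut vertex. No other vertex is a cut vertex either.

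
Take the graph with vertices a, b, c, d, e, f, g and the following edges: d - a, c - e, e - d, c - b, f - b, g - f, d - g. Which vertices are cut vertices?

d

Removing d increases the component count from 1 to 2, so d is a cut vertex.
By contrast removing a leaves 1 component; it is not a cut vertex. No other vertex is a cut vertex either.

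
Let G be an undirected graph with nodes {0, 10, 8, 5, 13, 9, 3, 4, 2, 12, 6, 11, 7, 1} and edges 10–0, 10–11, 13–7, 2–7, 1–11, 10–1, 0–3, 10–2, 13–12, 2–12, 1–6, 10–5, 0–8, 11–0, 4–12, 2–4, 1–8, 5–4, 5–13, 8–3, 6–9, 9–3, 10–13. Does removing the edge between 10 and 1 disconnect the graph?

No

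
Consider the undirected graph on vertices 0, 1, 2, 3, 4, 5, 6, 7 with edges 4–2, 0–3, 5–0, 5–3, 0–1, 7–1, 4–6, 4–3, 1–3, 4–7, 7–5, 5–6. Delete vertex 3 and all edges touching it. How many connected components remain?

With 3 gone, the remaining components are: {0, 1, 2, 4, 5, 6, 7}.
That is 1 component.

1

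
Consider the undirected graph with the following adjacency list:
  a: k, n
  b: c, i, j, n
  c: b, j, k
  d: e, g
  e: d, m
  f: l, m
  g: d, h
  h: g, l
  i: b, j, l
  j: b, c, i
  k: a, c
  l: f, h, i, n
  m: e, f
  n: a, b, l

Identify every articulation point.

l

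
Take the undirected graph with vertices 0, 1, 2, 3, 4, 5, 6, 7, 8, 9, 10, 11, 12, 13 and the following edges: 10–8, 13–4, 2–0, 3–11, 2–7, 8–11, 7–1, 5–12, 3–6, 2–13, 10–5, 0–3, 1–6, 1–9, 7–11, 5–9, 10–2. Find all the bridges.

12-5, 13-2, 13-4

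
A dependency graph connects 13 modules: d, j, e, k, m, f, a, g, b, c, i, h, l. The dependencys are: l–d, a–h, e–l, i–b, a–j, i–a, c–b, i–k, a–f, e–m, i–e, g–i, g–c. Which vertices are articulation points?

a, e, i, l

Removing a increases the component count from 1 to 4, so a is a cut vertex.
Removing e increases the component count from 1 to 3, so e is a cut vertex.
Removing i increases the component count from 1 to 4, so i is a cut vertex.
Likewise l is a cut vertex.
By contrast removing m leaves 1 component; it is not a cut vertex. No other vertex is a cut vertex either.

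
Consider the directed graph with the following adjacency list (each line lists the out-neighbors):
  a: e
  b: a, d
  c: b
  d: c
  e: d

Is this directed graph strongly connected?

From e we can reach every vertex (a, b, c, d, e), and every vertex can reach e (a, b, c, d, e). So the whole graph is one strongly connected component.

Yes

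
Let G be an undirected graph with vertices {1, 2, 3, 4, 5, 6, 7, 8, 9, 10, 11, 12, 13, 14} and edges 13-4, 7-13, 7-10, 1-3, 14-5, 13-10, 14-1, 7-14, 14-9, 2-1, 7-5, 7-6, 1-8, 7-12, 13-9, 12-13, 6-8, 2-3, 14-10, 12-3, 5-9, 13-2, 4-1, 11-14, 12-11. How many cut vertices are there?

0

Removing 3, for instance, still leaves 1 component. No single vertex removal increases the component count — the graph has no articulation points.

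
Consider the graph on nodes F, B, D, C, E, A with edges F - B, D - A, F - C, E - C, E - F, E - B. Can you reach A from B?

The component containing B is {B, C, E, F}, and A is not in it.

No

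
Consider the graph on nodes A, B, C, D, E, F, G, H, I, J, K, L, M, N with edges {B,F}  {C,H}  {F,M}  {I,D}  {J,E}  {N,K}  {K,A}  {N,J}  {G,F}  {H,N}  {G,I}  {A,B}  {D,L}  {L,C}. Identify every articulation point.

Removing F increases the component count from 1 to 2, so F is a cut vertex.
Removing J increases the component count from 1 to 2, so J is a cut vertex.
Removing N increases the component count from 1 to 2, so N is a cut vertex.
By contrast removing D leaves 1 component; it is not a cut vertex. No other vertex is a cut vertex either.

F, J, N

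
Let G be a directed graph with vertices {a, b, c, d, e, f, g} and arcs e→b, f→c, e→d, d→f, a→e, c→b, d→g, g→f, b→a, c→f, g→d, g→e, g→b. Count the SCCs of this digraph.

1

{a, b, c, d, e, f, g} are all mutually reachable — one SCC of size 7.
That gives 1 strongly connected component.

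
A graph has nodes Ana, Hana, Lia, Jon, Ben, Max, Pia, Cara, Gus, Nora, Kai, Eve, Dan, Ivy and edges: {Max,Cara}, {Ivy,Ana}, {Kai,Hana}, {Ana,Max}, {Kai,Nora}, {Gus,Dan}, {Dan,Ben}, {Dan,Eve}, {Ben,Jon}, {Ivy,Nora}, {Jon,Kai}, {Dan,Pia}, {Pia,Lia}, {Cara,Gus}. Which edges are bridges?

Dan-Eve, Dan-Pia, Hana-Kai, Lia-Pia

The edges on the cycle Ivy-Ana-Max-Cara-Gus-Dan-Ben-Jon-Kai-Nora-Ivy are not bridges since each lies on that cycle.
But removing Pia-Lia disconnects Pia from Lia; removing Pia-Dan disconnects Pia from Dan; removing Kai-Hana disconnects Kai from Hana; removing Eve-Dan disconnects Eve from Dan — these are bridges.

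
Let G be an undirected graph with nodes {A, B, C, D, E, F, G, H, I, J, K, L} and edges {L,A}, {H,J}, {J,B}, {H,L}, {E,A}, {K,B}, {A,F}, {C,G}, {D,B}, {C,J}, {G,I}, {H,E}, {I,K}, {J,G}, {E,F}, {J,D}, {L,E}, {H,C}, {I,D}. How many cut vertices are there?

1

Removing H increases the component count from 1 to 2, so H is a cut vertex.
By contrast removing G leaves 1 component; it is not a cut vertex. No other vertex is a cut vertex either.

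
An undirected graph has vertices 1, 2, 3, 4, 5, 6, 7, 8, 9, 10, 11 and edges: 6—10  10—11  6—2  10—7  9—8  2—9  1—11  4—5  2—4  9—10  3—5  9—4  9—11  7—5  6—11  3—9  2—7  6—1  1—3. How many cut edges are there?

The edges on the cycle 6-1-3-5-4-2-6 are not bridges since each lies on that cycle.
But removing 8—9 disconnects 8 from 9 — this is a bridge.

1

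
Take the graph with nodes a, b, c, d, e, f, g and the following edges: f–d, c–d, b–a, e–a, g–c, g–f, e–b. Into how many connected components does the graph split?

Starting from a we can reach a, b, e. That is one component of size 3.
Starting from c we can reach c, d, f, g. That is one component of size 4.
Total: 2 components.

2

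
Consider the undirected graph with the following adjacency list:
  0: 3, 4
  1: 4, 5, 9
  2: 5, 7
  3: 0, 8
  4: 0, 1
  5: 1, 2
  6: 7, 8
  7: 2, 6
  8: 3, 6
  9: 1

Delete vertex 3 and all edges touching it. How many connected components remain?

1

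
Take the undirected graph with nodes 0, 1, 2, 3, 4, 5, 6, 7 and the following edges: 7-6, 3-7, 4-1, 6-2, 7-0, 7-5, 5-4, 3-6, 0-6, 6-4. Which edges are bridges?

1-4, 2-6

The edges on the cycle 3-7-0-6-3 are not bridges since each lies on that cycle.
But removing 6-2 disconnects 6 from 2; removing 1-4 disconnects 1 from 4 — these are bridges.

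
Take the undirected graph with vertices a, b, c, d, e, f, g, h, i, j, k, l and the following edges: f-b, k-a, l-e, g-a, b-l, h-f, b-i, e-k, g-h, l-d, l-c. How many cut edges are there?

3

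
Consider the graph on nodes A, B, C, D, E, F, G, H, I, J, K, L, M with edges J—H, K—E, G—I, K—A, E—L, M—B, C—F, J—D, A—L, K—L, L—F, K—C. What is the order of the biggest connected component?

Starting from B we can reach B, M. That is one component of size 2.
Starting from G we can reach G, I. That is one component of size 2.
Starting from D we can reach D, H, J. That is one component of size 3.
Starting from A we can reach A, C, E, F, K, L. That is one component of size 6.
The largest has 6 vertices.

6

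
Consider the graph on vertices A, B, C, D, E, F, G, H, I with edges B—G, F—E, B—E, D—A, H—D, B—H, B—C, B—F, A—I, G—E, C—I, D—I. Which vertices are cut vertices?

Removing B increases the component count from 1 to 2, so B is a cut vertex.
By contrast removing H leaves 1 component; it is not a cut vertex. No other vertex is a cut vertex either.

B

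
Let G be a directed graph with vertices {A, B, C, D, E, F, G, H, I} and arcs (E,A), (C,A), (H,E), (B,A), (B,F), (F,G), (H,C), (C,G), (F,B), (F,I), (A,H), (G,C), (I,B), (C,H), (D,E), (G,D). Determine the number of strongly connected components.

{A, C, D, E, G, H} are all mutually reachable — one SCC of size 6.
{B, F, I} are all mutually reachable — one SCC of size 3.
That gives 2 strongly connected components.

2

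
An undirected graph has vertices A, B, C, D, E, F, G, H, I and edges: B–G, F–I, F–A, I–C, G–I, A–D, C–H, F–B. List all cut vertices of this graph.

Removing A increases the component count from 2 to 3, so A is a cut vertex.
Removing C increases the component count from 2 to 3, so C is a cut vertex.
Removing F increases the component count from 2 to 3, so F is a cut vertex.
Likewise I is a cut vertex.
By contrast removing G leaves 2 components; it is not a cut vertex. No other vertex is a cut vertex either.

A, C, F, I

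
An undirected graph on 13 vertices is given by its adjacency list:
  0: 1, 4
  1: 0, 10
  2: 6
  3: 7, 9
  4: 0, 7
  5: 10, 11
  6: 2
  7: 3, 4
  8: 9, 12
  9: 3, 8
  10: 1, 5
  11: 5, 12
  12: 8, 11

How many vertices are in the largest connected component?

Starting from 2 we can reach 2, 6. That is one component of size 2.
Starting from 0 we can reach 0, 1, 3, 4, 5, 7, 8, 9, 10, 11, 12. That is one component of size 11.
The largest has 11 vertices.

11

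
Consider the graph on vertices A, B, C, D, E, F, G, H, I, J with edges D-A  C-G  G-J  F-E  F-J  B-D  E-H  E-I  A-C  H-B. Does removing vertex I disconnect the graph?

Deleting I leaves 1 component (was 1), so I is not a cut vertex.

No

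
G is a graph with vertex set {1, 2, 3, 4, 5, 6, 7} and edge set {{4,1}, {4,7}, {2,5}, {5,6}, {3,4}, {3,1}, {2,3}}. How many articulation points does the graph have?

Removing 2 increases the component count from 1 to 2, so 2 is a cut vertex.
Removing 3 increases the component count from 1 to 2, so 3 is a cut vertex.
Removing 4 increases the component count from 1 to 2, so 4 is a cut vertex.
Likewise 5 is a cut vertex.
By contrast removing 6 leaves 1 component; it is not a cut vertex. No other vertex is a cut vertex either.

4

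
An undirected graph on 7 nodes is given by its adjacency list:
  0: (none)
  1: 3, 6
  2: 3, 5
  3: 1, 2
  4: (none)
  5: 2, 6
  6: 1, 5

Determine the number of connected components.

4 is isolated — a component by itself.
0 is isolated — a component by itself.
Starting from 1 we can reach 1, 2, 3, 5, 6. That is one component of size 5.
Total: 3 components.

3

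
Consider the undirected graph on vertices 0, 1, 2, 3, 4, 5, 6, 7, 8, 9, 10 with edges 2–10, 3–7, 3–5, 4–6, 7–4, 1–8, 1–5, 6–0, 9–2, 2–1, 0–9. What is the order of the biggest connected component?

11

Starting from 0 we can reach 0, 1, 2, 3, 4, 5, 6, 7, 8, 9, 10. That is one component of size 11.
The largest has 11 vertices.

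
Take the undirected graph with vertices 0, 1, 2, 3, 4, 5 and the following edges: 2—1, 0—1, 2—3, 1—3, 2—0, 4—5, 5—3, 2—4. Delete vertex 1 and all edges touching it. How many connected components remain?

With 1 gone, the remaining components are: {0, 2, 3, 4, 5}.
That is 1 component.

1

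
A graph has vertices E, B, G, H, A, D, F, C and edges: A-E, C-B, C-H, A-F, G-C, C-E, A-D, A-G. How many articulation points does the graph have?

2

Removing A increases the component count from 1 to 3, so A is a cut vertex.
Removing C increases the component count from 1 to 3, so C is a cut vertex.
By contrast removing D leaves 1 component; it is not a cut vertex. No other vertex is a cut vertex either.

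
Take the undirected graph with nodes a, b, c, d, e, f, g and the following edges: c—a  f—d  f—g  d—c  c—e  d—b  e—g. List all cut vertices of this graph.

Removing c increases the component count from 1 to 2, so c is a cut vertex.
Removing d increases the component count from 1 to 2, so d is a cut vertex.
By contrast removing f leaves 1 component; it is not a cut vertex. No other vertex is a cut vertex either.

c, d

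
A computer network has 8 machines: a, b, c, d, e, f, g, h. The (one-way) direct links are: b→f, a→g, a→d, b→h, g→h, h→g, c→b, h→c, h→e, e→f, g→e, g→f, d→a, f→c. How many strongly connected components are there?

{b, c, e, f, g, h} are all mutually reachable — one SCC of size 6.
{a, d} are all mutually reachable — one SCC of size 2.
That gives 2 strongly connected components.

2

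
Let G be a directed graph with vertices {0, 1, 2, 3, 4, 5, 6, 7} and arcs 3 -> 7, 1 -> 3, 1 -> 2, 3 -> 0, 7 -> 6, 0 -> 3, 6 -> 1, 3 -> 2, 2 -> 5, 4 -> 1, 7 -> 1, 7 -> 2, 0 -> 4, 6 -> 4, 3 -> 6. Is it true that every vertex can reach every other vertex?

There is no directed path from 5 to 7, so the graph is not strongly connected.

No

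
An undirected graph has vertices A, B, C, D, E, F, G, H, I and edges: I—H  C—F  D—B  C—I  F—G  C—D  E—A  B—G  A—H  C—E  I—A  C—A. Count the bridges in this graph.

The edges on the cycle C-I-H-A-C are not bridges since each lies on that cycle.
Every edge lies on some cycle, so there are no bridges.

0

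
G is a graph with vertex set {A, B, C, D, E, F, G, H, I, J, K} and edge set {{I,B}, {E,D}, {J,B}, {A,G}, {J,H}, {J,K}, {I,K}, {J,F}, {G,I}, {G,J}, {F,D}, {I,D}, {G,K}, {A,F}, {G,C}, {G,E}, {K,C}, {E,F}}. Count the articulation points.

1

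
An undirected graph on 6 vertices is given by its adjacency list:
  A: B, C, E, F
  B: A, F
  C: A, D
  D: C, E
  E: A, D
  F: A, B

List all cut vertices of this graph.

Removing A increases the component count from 1 to 2, so A is a cut vertex.
By contrast removing E leaves 1 component; it is not a cut vertex. No other vertex is a cut vertex either.

A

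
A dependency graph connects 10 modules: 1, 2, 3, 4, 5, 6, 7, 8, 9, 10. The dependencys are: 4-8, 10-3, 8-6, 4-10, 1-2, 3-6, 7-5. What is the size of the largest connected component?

5

9 is isolated — a component by itself.
Starting from 5 we can reach 5, 7. That is one component of size 2.
Starting from 1 we can reach 1, 2. That is one component of size 2.
Starting from 3 we can reach 3, 4, 6, 8, 10. That is one component of size 5.
The largest has 5 vertices.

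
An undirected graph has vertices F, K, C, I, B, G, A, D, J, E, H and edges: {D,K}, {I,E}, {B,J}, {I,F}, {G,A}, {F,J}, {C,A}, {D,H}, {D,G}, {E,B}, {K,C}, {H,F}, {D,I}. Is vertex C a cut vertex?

Deleting C leaves 1 component (was 1) (its neighbors A, K remain connected to each other), so C is not a cut vertex.

No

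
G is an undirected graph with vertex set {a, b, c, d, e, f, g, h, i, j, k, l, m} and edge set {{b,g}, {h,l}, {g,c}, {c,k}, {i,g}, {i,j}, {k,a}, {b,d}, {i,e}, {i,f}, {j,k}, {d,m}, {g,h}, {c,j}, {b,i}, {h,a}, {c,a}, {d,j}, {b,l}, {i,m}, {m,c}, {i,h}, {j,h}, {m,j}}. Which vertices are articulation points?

i

Removing i increases the component count from 1 to 3, so i is a cut vertex.
By contrast removing h leaves 1 component; it is not a cut vertex. No other vertex is a cut vertex either.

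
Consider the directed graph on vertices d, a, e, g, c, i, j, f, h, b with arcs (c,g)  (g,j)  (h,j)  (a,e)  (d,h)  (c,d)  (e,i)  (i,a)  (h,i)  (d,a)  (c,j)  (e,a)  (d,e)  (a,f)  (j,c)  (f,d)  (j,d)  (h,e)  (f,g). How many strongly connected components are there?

2

{a, c, d, e, f, g, h, i, j} are all mutually reachable — one SCC of size 9.
{b} is an SCC by itself.
That gives 2 strongly connected components.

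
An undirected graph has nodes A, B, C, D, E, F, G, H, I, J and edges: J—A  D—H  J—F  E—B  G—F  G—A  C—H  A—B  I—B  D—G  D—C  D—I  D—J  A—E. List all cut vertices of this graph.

Removing D increases the component count from 1 to 2, so D is a cut vertex.
By contrast removing I leaves 1 component; it is not a cut vertex. No other vertex is a cut vertex either.

D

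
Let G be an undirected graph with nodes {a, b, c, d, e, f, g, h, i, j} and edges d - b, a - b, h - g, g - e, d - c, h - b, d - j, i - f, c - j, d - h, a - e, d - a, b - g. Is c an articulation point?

Deleting c leaves 2 components (was 2), so c is not a cut vertex.

No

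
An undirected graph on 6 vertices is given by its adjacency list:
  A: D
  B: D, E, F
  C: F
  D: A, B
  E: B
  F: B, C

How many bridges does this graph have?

5

removing F-C disconnects F from C; removing B-F disconnects B from F; removing E-B disconnects E from B; removing B-D disconnects B from D — these are bridges.
In total 5 edges are bridges.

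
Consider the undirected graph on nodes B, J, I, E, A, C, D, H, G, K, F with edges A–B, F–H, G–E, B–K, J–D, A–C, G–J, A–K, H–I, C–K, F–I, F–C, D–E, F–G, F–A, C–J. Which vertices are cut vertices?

F

Removing F increases the component count from 1 to 2, so F is a cut vertex.
By contrast removing H leaves 1 component; it is not a cut vertex. No other vertex is a cut vertex either.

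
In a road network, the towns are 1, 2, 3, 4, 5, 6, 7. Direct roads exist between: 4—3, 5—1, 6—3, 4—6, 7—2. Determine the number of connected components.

3

Starting from 2 we can reach 2, 7. That is one component of size 2.
Starting from 1 we can reach 1, 5. That is one component of size 2.
Starting from 3 we can reach 3, 4, 6. That is one component of size 3.
Total: 3 components.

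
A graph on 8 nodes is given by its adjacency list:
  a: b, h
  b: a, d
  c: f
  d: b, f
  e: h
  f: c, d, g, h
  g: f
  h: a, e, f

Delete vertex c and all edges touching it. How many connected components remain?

With c gone, the remaining components are: {a, b, d, e, f, g, h}.
That is 1 component.

1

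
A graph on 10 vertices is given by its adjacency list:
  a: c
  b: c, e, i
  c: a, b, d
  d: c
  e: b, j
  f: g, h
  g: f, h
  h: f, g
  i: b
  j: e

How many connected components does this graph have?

Starting from f we can reach f, g, h. That is one component of size 3.
Starting from a we can reach a, b, c, d, e, i, j. That is one component of size 7.
Total: 2 components.

2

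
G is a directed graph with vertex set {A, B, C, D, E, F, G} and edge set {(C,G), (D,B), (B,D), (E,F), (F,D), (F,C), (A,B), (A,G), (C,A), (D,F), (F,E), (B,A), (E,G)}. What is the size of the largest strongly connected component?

{A, B, C, D, E, F} are all mutually reachable — one SCC of size 6.
{G} is an SCC by itself.
The largest has 6 vertices.

6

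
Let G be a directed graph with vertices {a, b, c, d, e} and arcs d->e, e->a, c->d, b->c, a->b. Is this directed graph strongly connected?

Yes

From e we can reach every vertex (a, b, c, d, e), and every vertex can reach e (a, b, c, d, e). So the whole graph is one strongly connected component.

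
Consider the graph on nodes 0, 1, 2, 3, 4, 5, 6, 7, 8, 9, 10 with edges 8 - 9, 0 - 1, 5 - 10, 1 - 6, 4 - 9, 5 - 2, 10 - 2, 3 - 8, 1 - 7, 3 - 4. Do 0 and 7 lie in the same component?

From 0 we can reach 0, 1, 6, 7, which includes 7.

Yes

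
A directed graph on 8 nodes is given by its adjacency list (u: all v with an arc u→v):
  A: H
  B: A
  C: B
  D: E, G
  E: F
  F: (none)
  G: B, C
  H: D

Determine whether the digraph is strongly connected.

There is no directed path from F to E, so the graph is not strongly connected.

No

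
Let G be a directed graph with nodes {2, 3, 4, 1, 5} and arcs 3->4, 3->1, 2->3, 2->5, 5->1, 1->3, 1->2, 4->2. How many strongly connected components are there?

{1, 2, 3, 4, 5} are all mutually reachable — one SCC of size 5.
That gives 1 strongly connected component.

1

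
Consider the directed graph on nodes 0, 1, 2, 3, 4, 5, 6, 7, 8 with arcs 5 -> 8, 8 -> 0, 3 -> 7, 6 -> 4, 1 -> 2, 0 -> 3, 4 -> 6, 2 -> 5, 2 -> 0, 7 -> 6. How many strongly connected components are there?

8

{4, 6} are all mutually reachable — one SCC of size 2.
{7} is an SCC by itself.
{8} is an SCC by itself.
{2} is an SCC by itself.
{5} is an SCC by itself.
(and 3 more singleton SCCs)
That gives 8 strongly connected components.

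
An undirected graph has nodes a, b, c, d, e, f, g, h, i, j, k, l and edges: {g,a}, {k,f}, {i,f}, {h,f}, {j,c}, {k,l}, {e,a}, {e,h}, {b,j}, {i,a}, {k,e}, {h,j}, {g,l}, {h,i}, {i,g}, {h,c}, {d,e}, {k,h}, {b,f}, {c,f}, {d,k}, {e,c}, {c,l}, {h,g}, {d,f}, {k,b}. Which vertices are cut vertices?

none

Removing b, for instance, still leaves 1 component. No single vertex removal increases the component count — the graph has no articulation points.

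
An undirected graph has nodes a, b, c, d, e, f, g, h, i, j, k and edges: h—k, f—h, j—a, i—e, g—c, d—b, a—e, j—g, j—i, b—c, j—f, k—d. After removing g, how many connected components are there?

With g gone, the remaining components are: {a, b, c, d, e, f, h, i, j, k}.
That is 1 component.

1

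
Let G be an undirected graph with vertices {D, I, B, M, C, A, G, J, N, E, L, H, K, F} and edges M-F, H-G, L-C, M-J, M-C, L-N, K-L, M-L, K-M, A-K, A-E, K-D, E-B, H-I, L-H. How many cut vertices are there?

6

Removing A increases the component count from 1 to 2, so A is a cut vertex.
Removing E increases the component count from 1 to 2, so E is a cut vertex.
Removing H increases the component count from 1 to 3, so H is a cut vertex.
Likewise K, L, M are cut vertices.
By contrast removing G leaves 1 component; it is not a cut vertex. No other vertex is a cut vertex either.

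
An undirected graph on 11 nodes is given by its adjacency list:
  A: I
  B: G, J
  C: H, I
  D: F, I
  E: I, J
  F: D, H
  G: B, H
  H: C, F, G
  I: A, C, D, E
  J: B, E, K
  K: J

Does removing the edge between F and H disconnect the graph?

No

After removing F-H, the path F-D-I-C-H still connects them, so the edge is not a bridge.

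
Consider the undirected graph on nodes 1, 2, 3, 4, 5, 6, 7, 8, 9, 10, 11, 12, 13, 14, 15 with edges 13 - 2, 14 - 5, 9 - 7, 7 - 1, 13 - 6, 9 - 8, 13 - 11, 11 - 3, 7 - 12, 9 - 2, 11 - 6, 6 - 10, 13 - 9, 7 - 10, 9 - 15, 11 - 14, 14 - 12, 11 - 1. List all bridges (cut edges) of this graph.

The edges on the cycle 13-9-7-12-14-11-13 are not bridges since each lies on that cycle.
But removing 14 - 5 disconnects 14 from 5; removing 9 - 8 disconnects 9 from 8; removing 11 - 3 disconnects 11 from 3; removing 9 - 15 disconnects 9 from 15 — these are bridges.

11-3, 14-5, 15-9, 8-9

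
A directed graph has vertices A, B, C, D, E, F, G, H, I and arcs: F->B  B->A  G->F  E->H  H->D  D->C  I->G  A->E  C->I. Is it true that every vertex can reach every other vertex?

Yes

From E we can reach every vertex (A, B, C, D, E, F, G, H, I), and every vertex can reach E (A, B, C, D, E, F, G, H, I). So the whole graph is one strongly connected component.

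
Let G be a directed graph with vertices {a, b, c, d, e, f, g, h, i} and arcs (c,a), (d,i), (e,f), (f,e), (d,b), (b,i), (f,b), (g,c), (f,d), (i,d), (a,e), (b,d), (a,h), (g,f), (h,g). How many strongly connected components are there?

3

{a, c, g, h} are all mutually reachable — one SCC of size 4.
{b, d, i} are all mutually reachable — one SCC of size 3.
{e, f} are all mutually reachable — one SCC of size 2.
That gives 3 strongly connected components.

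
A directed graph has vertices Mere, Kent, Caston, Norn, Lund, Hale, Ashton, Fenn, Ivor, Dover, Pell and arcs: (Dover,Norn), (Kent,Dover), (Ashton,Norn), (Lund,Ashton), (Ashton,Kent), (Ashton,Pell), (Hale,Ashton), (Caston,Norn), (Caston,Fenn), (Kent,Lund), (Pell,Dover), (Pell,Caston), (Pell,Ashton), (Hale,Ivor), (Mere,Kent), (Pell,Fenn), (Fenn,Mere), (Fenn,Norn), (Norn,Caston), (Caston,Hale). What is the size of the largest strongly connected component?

10

{Fenn, Hale, Kent, Lund, Mere, Norn, Pell, Dover, Ashton, Caston} are all mutually reachable — one SCC of size 10.
{Ivor} is an SCC by itself.
The largest has 10 vertices.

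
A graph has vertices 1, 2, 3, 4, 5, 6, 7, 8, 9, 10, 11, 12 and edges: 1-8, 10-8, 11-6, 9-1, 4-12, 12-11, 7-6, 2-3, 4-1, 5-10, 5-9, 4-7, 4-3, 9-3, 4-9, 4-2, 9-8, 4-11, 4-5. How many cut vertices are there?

1

Removing 4 increases the component count from 1 to 2, so 4 is a cut vertex.
By contrast removing 1 leaves 1 component; it is not a cut vertex. No other vertex is a cut vertex either.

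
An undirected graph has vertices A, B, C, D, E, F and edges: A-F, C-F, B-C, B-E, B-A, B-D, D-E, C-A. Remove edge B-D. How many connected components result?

1

B and D are still connected via B-E-D, so the component count stays at 1.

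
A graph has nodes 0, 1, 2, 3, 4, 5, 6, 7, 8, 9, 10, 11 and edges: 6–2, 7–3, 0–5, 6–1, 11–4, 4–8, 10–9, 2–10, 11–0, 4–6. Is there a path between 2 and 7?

No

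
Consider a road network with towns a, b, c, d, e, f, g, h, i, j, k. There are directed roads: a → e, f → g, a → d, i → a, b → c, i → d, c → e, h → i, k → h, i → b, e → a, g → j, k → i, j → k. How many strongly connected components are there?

10

{a, e} are all mutually reachable — one SCC of size 2.
{j} is an SCC by itself.
{g} is an SCC by itself.
{f} is an SCC by itself.
{k} is an SCC by itself.
(and 5 more singleton SCCs)
That gives 10 strongly connected components.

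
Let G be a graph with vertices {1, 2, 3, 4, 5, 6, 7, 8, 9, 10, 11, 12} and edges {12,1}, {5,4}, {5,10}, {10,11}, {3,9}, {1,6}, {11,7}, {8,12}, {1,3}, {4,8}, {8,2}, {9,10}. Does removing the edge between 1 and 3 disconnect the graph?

No

After removing 1 - 3, the path 1-12-8-4-5-10-9-3 still connects them, so the edge is not a bridge.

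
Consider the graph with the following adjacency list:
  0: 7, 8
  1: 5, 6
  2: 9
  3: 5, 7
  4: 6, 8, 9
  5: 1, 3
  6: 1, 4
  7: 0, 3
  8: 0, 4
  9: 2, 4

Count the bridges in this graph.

The edges on the cycle 6-4-8-0-7-3-5-1-6 are not bridges since each lies on that cycle.
But removing 9-2 disconnects 9 from 2; removing 9-4 disconnects 9 from 4 — these are bridges.
That makes 2 bridges.

2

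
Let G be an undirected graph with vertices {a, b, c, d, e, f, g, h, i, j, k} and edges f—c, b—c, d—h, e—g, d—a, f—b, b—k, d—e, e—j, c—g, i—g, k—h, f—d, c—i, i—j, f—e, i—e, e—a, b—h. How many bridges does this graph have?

The edges on the cycle f-b-k-h-d-f are not bridges since each lies on that cycle.
Every edge lies on some cycle, so there are no bridges.

0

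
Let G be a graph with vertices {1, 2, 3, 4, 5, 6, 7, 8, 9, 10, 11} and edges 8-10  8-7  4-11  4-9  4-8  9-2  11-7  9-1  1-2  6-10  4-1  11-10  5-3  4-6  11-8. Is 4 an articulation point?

Yes

Deleting 4 raises the number of components from 2 to 3, so 4 is a cut vertex.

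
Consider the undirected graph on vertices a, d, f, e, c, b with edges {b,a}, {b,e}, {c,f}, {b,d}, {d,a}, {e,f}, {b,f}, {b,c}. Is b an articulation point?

Yes

Deleting b raises the number of components from 1 to 2, so b is a cut vertex.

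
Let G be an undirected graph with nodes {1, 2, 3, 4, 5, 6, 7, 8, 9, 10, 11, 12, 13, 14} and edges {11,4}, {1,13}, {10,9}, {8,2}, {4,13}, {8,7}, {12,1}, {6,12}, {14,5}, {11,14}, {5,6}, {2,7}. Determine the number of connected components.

4

3 is isolated — a component by itself.
Starting from 9 we can reach 9, 10. That is one component of size 2.
Starting from 2 we can reach 2, 7, 8. That is one component of size 3.
Starting from 1 we can reach 1, 4, 5, 6, 11, 12, 13, 14. That is one component of size 8.
Total: 4 components.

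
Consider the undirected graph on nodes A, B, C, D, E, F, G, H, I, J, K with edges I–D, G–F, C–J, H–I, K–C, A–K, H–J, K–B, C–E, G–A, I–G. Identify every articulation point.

Removing C increases the component count from 1 to 2, so C is a cut vertex.
Removing G increases the component count from 1 to 2, so G is a cut vertex.
Removing I increases the component count from 1 to 2, so I is a cut vertex.
Likewise K is a cut vertex.
By contrast removing B leaves 1 component; it is not a cut vertex. No other vertex is a cut vertex either.

C, G, I, K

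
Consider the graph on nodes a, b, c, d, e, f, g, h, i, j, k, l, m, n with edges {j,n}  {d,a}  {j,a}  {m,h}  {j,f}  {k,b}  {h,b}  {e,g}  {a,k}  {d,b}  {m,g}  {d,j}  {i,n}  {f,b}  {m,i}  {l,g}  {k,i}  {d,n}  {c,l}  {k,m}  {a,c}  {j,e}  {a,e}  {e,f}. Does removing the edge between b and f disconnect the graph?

No

After removing b–f, the path b-d-j-f still connects them, so the edge is not a bridge.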